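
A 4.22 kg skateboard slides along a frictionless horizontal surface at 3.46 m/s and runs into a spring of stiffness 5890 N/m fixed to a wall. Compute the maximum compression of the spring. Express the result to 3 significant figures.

Conservation of energy between contact and max compression: ½mv² = ½kx²
x = v√(m/k) = 3.46 × √(4.22/5890) = 0.09261 m

x = 0.0926 m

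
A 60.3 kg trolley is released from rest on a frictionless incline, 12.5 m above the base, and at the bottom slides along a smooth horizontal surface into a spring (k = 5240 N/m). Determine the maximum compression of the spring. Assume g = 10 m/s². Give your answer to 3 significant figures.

Gravitational PE at the top equals spring PE at max compression: mgh = ½kx²
x = √(2mgh/k) = √(2 × 60.3 × 10 × 12.5 / 5240) = 1.696 m

x = 1.70 m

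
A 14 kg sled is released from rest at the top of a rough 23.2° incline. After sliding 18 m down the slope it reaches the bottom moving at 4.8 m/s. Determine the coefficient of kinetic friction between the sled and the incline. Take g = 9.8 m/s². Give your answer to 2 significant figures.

Energy balance down the incline: mg L sinθ − ½mv² = μ_k (mg cosθ) L
mgL sinθ = 972.88 J; ½mv² = 161.28 J
W_f = 972.88 − 161.28 = 811.6 J
μ_k = W_f/(mg cosθ · L) = 811.6/(126.1 × 18) = 0.3575

μ_k = 0.36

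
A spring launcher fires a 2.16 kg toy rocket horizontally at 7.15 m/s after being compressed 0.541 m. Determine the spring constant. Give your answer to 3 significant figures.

k = 377 N/m

Energy stored in the spring equals the launch KE: ½kx² = ½mv²
k = mv²/x² = (2.16)(7.15)²/(0.541)² = 377.3 N/m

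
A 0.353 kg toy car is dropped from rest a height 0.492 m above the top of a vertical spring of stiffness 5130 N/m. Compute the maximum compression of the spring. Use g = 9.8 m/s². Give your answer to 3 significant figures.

Take the reference level at the top of the uncompressed spring. At max compression the car has fallen H + x and is momentarily at rest:
mg(H + x) = ½kx²
½(5130)x² − (0.353)(9.8)x − (0.353)(9.8)(0.492) = 0
2565x² − 3.459x − 1.702 = 0
x = [3.459 + √(11.97 + 17463)]/(2 × 2565) = 0.02644 m

x = 0.0264 m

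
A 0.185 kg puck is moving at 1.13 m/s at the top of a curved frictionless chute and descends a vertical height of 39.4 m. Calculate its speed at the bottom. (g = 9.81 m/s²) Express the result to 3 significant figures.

Equating total energy at the two states: ½mv₀² + mgh = ½mv²
v² = v₀² + 2gh = (1.13)² + 2(9.81)(39.4) = 774.30
v = √774.30 = 27.83 m/s

v = 27.8 m/s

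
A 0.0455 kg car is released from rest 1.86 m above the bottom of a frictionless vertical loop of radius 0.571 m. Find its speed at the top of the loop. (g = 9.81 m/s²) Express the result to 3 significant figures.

Energy conservation: mgh = ½mv_top² + mg(2r)
v_top² = 2g(h − 2r) = 2(9.81)(1.86 − 1.142) = 14.09
v_top = 3.753 m/s

v = 3.75 m/s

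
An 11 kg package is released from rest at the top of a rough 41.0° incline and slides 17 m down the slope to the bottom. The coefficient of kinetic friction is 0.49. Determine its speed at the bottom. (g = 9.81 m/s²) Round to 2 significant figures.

v = 9.8 m/s

Taking the bottom as reference, mgh = ½mv² + μ_k N L with h = L sinθ, N = mg cosθ:
mgh = mgL sinθ = (11)(9.81)(17)sin41.0° = 1203.5 J
W_f = μ_k mg cosθ · L = (0.49)(11)(9.81)cos41.0°·17 = 678.4 J
½mv² = 1203.5 − 678.4 = 525.12 J
v = √(2 × 525.12/11) = 9.771 m/s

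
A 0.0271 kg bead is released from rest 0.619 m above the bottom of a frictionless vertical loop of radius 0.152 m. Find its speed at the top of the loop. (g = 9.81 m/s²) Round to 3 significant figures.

v = 2.49 m/s

Energy conservation: mgh = ½mv_top² + mg(2r)
v_top² = 2g(h − 2r) = 2(9.81)(0.619 − 0.3040) = 6.180
v_top = 2.486 m/s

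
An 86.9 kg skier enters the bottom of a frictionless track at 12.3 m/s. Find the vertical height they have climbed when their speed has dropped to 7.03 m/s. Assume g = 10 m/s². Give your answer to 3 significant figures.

Energy balance between the two points: ½mv₁² = ½mv₂² + mgh
h = (v₁² − v₂²)/(2g) = (12.3² − 7.03²)/(2 × 10) = 5.093 m

h = 5.09 m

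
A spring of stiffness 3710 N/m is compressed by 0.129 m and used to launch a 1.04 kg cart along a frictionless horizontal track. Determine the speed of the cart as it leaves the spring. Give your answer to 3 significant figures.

v = 7.70 m/s

Spring PE converts entirely to kinetic energy: ½kx² = ½mv²
v = x√(k/m) = 0.129 × √(3710/1.04) = 7.705 m/s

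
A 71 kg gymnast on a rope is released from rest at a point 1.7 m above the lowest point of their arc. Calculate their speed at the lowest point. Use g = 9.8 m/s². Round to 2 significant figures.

v = 5.8 m/s

Mechanical energy is conserved (no friction): mgh = ½mv²
v = √(2gh) = √(2 × 9.8 × 1.7) = √33.320 = 5.772 m/s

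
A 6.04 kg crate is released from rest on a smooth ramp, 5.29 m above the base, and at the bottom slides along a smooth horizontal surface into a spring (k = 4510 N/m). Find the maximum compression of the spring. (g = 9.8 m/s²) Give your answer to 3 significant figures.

x = 0.373 m

Energy conservation (no friction) from release to max compression: mgh = ½kx²
x = √(2mgh/k) = √(2 × 6.04 × 9.8 × 5.29 / 4510) = 0.3726 m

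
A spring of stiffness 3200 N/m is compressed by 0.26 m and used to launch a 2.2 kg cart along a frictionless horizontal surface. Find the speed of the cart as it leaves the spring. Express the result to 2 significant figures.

Spring PE converts entirely to kinetic energy: ½kx² = ½mv²
v = x√(k/m) = 0.26 × √(3200/2.2) = 9.916 m/s

v = 9.9 m/s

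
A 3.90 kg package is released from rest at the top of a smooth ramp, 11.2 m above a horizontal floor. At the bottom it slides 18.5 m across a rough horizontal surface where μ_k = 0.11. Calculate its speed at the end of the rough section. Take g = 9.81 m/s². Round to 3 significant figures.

Energy at the top = energy at the end + work done against friction:
mgh = ½mv² + μ_k m g d
W_f = μ_k mg d = (0.11)(3.90)(9.81)(18.5) = 77.86 J
½mv² = mgh − W_f = 428.50 − 77.86 = 350.64 J
v = √(2 × 350.64/3.90) = 13.41 m/s

v = 13.4 m/s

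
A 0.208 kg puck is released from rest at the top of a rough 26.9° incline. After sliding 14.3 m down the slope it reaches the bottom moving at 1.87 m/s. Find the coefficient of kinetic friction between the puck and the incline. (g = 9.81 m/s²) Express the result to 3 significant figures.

μ_k = 0.493

The energy dissipated by friction is the PE lost minus the KE gained:
mgL sinθ = 13.202 J; ½mv² = 0.36368 J
W_f = 13.202 − 0.36368 = 12.84 J
μ_k = W_f/(mg cosθ · L) = 12.84/(1.820 × 14.3) = 0.4934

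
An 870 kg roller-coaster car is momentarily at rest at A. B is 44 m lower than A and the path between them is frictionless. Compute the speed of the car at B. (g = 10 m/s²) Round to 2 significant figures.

By conservation of mechanical energy, mgh = ½mv²
v = √(2gh) = √(2 × 10 × 44) = √880.00 = 29.66 m/s

v = 30 m/s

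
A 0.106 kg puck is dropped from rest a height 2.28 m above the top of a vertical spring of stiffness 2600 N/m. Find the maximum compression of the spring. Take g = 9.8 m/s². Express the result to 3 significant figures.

Take the reference level at the top of the uncompressed spring. At max compression the puck has fallen H + x and is momentarily at rest:
mg(H + x) = ½kx²
½(2600)x² − (0.106)(9.8)x − (0.106)(9.8)(2.28) = 0
1300x² − 1.039x − 2.368 = 0
x = [1.039 + √(1.079 + 12316)]/(2 × 1300) = 0.04309 m

x = 0.0431 m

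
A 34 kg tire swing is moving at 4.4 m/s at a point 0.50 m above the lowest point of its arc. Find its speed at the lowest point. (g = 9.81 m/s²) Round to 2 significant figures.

Energy conservation between the two points: ½mv₀² + mgh = ½mv²
The mass cancels from both sides.
v² = v₀² + 2gh = (4.4)² + 2(9.81)(0.50) = 29.170
v = √29.170 = 5.401 m/s

v = 5.4 m/s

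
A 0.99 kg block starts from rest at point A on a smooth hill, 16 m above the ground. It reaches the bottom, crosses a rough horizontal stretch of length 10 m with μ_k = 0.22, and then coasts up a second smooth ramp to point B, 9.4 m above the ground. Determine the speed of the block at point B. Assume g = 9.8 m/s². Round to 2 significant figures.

v = 9.3 m/s

Energy at A: mgh₁ = (0.99)(9.8)(16) = 155.23 J
Friction loss: W_f = μ_k mg d = 21.34 J
At B: ½mv² + mgh₂ = mgh₁ − W_f
½mv² = 155.23 − 21.34 − 91.199 = 42.689 J
v = √(2 × 42.689/0.99) = 9.287 m/s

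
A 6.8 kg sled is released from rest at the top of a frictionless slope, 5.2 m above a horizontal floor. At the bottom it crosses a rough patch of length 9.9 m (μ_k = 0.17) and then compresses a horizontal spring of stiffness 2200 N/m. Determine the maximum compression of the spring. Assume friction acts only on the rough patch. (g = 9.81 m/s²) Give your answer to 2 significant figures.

x = 0.46 m

Initial energy: E₁ = mgh = (6.8)(9.81)(5.2) = 346.88 J
Friction removes W_f = μ_k mg d = (0.17)(6.8)(9.81)(9.9) = 112.3 J
Energy reaching the spring: E = 346.88 − 112.3 = 234.61 J
At max compression ½kx² = E ⇒ x = √(2E/k) = √(2 × 234.61/2200) = 0.4618 m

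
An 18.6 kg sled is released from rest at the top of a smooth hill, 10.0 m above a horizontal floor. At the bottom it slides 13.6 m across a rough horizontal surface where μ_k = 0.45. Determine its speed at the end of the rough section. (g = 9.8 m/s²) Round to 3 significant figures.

Applying the work–energy principle:
mgh = ½mv² + μ_k m g d
W_f = μ_k mg d = (0.45)(18.6)(9.8)(13.6) = 1116 J
½mv² = mgh − W_f = 1822.8 − 1116 = 707.25 J
v = √(2 × 707.25/18.6) = 8.721 m/s

v = 8.72 m/s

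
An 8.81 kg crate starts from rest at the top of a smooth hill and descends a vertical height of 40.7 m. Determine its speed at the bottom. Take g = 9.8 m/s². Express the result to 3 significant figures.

By conservation of mechanical energy, mgh = ½mv²
v = √(2gh) = √(2 × 9.8 × 40.7) = √797.72 = 28.24 m/s

v = 28.2 m/s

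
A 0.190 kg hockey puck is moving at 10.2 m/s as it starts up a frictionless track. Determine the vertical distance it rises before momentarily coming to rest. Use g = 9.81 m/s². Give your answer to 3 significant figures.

By energy conservation, ½mv² = mgh
h = v²/(2g) = 10.2²/(2 × 9.81) = 5.303 m

h = 5.30 m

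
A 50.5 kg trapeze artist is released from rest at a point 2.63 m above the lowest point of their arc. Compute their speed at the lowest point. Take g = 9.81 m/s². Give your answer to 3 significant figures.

v = 7.18 m/s

Mechanical energy is conserved (no friction): mgh = ½mv²
v = √(2gh) = √(2 × 9.81 × 2.63) = √51.601 = 7.183 m/s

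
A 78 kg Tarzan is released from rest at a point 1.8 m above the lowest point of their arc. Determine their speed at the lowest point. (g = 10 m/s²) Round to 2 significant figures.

v = 6.0 m/s

Equating total energy at the two states: mgh = ½mv²
v = √(2gh) = √(2 × 10 × 1.8) = √36.000 = 6.000 m/s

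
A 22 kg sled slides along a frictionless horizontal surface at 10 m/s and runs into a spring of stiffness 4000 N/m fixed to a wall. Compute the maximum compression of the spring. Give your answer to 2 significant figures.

At max compression the sled is momentarily at rest: ½mv² = ½kx²
x = v√(m/k) = 10 × √(22/4000) = 0.7416 m

x = 0.74 m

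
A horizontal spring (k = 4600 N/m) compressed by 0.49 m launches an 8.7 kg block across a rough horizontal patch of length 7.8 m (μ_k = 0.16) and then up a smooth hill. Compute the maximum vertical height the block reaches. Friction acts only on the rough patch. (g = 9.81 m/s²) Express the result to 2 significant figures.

Spring energy: E₀ = ½kx² = ½(4600)(0.49)² = 552.23 J
Friction: W_f = μ_k mg d = (0.16)(8.7)(9.81)(7.8) = 106.5 J
Energy at base of ramp: E = 552.23 − 106.5 = 445.72 J
At max height all remaining energy is PE: mgh = E ⇒ h = E/(mg) = 445.72/(8.7 × 9.81) = 5.222 m

h = 5.2 m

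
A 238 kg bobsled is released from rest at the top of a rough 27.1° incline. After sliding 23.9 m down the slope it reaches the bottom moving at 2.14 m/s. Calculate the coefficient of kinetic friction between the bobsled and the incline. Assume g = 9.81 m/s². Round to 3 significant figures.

μ_k = 0.501

mgh = ½mv² + μ_k (mg cosθ) L, with h = L sinθ
mgL sinθ = 25420 J; ½mv² = 544.97 J
W_f = 25420 − 544.97 = 24875 J
μ_k = W_f/(mg cosθ · L) = 24875/(2078 × 23.9) = 0.5008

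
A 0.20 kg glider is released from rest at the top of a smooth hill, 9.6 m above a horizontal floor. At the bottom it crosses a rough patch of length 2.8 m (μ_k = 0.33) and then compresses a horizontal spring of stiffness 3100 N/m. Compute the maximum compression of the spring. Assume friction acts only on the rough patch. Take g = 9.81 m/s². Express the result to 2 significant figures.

x = 0.10 m

Initial energy: E₁ = mgh = (0.20)(9.81)(9.6) = 18.835 J
Friction removes W_f = μ_k mg d = (0.33)(0.20)(9.81)(2.8) = 1.813 J
Energy reaching the spring: E = 18.835 − 1.813 = 17.022 J
At max compression ½kx² = E ⇒ x = √(2E/k) = √(2 × 17.022/3100) = 0.1048 m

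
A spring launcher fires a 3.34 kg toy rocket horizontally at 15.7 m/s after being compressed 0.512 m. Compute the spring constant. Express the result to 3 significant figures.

k = 3140 N/m

Energy stored in the spring equals the launch KE: ½kx² = ½mv²
k = mv²/x² = (3.34)(15.7)²/(0.512)² = 3141 N/m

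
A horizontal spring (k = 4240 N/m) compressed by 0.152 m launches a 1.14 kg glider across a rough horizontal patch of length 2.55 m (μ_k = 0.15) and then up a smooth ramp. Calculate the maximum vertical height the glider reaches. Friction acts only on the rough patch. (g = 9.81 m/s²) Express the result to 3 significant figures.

h = 4.00 m

Spring energy: E₀ = ½kx² = ½(4240)(0.152)² = 48.980 J
Friction: W_f = μ_k mg d = (0.15)(1.14)(9.81)(2.55) = 4.278 J
Energy at base of ramp: E = 48.980 − 4.278 = 44.703 J
At max height all remaining energy is PE: mgh = E ⇒ h = E/(mg) = 44.703/(1.14 × 9.81) = 3.997 m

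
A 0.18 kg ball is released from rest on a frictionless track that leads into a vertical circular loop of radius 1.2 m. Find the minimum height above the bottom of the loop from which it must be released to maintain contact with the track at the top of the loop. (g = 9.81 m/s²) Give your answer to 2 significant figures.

At the top, for minimum speed gravity alone supplies the centripetal force: mg = mv_top²/r ⇒ v_top² = gr = 11.77 m²/s²
Energy conservation from release height h to the top (height 2r): mgh = ½mv_top² + mg(2r)
h = v_top²/(2g) + 2r = r/2 + 2r = 5r/2 = 3.000 m

h = 3.0 m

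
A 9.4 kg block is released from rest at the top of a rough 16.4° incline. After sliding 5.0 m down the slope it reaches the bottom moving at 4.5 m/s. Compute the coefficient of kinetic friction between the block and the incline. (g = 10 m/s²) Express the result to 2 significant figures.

mgh = ½mv² + μ_k (mg cosθ) L, with h = L sinθ
mgL sinθ = 132.70 J; ½mv² = 95.175 J
W_f = 132.70 − 95.175 = 37.53 J
μ_k = W_f/(mg cosθ · L) = 37.53/(90.18 × 5.0) = 0.08323

μ_k = 0.083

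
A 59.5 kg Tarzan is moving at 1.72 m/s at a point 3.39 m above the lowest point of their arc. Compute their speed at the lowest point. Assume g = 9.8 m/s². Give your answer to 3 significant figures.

v = 8.33 m/s

Mechanical energy is conserved (no friction): ½mv₀² + mgh = ½mv²
The mass cancels from both sides.
v² = v₀² + 2gh = (1.72)² + 2(9.8)(3.39) = 69.402
v = √69.402 = 8.331 m/s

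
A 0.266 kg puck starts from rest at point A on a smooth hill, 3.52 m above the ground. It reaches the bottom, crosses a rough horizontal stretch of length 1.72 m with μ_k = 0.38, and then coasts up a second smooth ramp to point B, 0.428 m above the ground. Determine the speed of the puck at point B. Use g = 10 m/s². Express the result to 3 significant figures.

v = 6.98 m/s

Energy at A: mgh₁ = (0.266)(10)(3.52) = 9.3632 J
Friction loss: W_f = μ_k mg d = 1.739 J
At B: ½mv² + mgh₂ = mgh₁ − W_f
½mv² = 9.3632 − 1.739 − 1.1385 = 6.4861 J
v = √(2 × 6.4861/0.266) = 6.983 m/s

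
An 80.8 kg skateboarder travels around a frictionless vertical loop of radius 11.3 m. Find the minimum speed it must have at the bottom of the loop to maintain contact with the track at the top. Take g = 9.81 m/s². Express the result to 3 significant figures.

At the top: mg = mv_top²/r ⇒ v_top² = gr = 110.9 m²/s²
Energy from bottom to top (height 2r): ½mv_bot² = ½mv_top² + mg(2r)
v_bot² = gr + 4gr = 5gr = 554.3
v_bot = √(5gr) = 23.54 m/s

v = 23.5 m/s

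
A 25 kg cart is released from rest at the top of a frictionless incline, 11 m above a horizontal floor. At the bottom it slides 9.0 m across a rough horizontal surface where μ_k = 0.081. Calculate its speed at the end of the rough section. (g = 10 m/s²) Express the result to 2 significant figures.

Energy at the top = energy at the end + work done against friction:
mgh = ½mv² + μ_k m g d
W_f = μ_k mg d = (0.081)(25)(10)(9.0) = 182.2 J
½mv² = mgh − W_f = 2750.0 − 182.2 = 2567.8 J
v = √(2 × 2567.8/25) = 14.33 m/s

v = 14 m/s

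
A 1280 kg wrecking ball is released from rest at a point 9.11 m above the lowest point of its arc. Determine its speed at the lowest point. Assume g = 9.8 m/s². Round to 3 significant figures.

v = 13.4 m/s

Energy conservation between the two points: mgh = ½mv²
v = √(2gh) = √(2 × 9.8 × 9.11) = √178.56 = 13.36 m/s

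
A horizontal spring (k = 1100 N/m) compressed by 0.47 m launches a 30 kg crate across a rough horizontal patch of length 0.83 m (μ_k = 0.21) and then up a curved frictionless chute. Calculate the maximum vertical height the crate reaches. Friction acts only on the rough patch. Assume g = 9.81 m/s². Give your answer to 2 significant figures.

h = 0.24 m

Spring energy: E₀ = ½kx² = ½(1100)(0.47)² = 121.49 J
Friction: W_f = μ_k mg d = (0.21)(30)(9.81)(0.83) = 51.30 J
Energy at base of ramp: E = 121.49 − 51.30 = 70.199 J
At max height all remaining energy is PE: mgh = E ⇒ h = E/(mg) = 70.199/(30 × 9.81) = 0.2385 m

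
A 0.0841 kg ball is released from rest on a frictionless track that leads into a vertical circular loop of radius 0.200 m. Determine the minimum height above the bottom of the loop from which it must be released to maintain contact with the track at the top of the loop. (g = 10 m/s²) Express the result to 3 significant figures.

At the top, for minimum speed gravity alone supplies the centripetal force: mg = mv_top²/r ⇒ v_top² = gr = 2.000 m²/s²
Energy conservation from release height h to the top (height 2r): mgh = ½mv_top² + mg(2r)
h = v_top²/(2g) + 2r = r/2 + 2r = 5r/2 = 0.5000 m

h = 0.500 m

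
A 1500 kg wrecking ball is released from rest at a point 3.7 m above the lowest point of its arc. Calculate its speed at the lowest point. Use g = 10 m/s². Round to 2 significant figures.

Energy conservation between the two points: mgh = ½mv²
v = √(2gh) = √(2 × 10 × 3.7) = √74.000 = 8.602 m/s

v = 8.6 m/s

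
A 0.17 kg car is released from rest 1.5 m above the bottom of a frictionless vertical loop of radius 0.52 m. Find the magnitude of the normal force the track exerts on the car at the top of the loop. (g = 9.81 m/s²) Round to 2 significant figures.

Energy from release to top (height 2r): mgh = ½mv_top² + mg(2r)
v_top² = 2g(h − 2r) = 2(9.81)(1.5 − 1.040) = 9.0252 m²/s²
At the top, both N and weight point toward the centre: N + mg = mv_top²/r
N = m(v_top²/r − g) = 0.17(9.0252/0.52 − 9.81) = 1.283 N

N = 1.3 N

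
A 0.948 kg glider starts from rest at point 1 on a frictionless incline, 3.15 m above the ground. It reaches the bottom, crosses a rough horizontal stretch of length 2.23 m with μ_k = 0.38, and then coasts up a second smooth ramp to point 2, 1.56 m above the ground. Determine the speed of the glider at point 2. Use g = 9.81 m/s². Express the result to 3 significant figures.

v = 3.82 m/s

Energy at 1: mgh₁ = (0.948)(9.81)(3.15) = 29.295 J
Friction loss: W_f = μ_k mg d = 7.881 J
At 2: ½mv² + mgh₂ = mgh₁ − W_f
½mv² = 29.295 − 7.881 − 14.508 = 6.9061 J
v = √(2 × 6.9061/0.948) = 3.817 m/s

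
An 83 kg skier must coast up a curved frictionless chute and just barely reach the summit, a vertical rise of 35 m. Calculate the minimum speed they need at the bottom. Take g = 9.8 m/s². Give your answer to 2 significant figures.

v = 26 m/s

At the top they are momentarily at rest, so all KE converts to PE: ½mv² = mgh
v = √(2gh) = √(2 × 9.8 × 35) = 26.19 m/s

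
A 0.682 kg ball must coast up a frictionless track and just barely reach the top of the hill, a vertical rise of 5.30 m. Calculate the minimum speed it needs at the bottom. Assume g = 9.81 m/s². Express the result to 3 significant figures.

v = 10.2 m/s

At the top it is momentarily at rest, so all KE converts to PE: ½mv² = mgh
v = √(2gh) = √(2 × 9.81 × 5.30) = 10.20 m/s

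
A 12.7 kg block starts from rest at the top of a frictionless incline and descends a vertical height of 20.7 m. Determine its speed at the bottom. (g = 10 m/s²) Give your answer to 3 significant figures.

v = 20.3 m/s

Equating total energy at the two states: mgh = ½mv²
v = √(2gh) = √(2 × 10 × 20.7) = √414.00 = 20.35 m/s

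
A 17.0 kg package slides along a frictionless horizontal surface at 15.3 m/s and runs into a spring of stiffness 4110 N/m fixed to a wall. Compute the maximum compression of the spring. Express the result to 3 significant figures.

At max compression the package is momentarily at rest: ½mv² = ½kx²
x = v√(m/k) = 15.3 × √(17.0/4110) = 0.9840 m

x = 0.984 m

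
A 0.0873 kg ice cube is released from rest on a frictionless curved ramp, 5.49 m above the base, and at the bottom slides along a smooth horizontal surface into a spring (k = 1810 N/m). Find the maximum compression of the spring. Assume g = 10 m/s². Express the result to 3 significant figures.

x = 0.0728 m

At max compression the cube is momentarily at rest: mgh = ½kx²
x = √(2mgh/k) = √(2 × 0.0873 × 10 × 5.49 / 1810) = 0.07277 m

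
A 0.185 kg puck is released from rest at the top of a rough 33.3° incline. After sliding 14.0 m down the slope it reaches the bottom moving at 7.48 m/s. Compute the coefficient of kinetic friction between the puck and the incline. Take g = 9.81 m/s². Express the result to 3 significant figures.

Energy balance down the incline: mg L sinθ − ½mv² = μ_k (mg cosθ) L
mgL sinθ = 13.950 J; ½mv² = 5.1754 J
W_f = 13.950 − 5.1754 = 8.774 J
μ_k = W_f/(mg cosθ · L) = 8.774/(1.517 × 14.0) = 0.4132

μ_k = 0.413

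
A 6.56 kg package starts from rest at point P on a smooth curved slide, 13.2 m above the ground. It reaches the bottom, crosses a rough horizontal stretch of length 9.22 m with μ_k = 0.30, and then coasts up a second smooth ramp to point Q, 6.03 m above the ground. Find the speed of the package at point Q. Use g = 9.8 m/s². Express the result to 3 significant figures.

Energy at P: mgh₁ = (6.56)(9.8)(13.2) = 848.60 J
Friction loss: W_f = μ_k mg d = 177.8 J
At Q: ½mv² + mgh₂ = mgh₁ − W_f
½mv² = 848.60 − 177.8 − 387.66 = 283.12 J
v = √(2 × 283.12/6.56) = 9.291 m/s

v = 9.29 m/s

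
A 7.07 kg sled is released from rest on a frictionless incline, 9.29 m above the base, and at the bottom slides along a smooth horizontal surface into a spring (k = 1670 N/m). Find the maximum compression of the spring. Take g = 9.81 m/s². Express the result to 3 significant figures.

x = 0.878 m

Energy conservation (no friction) from release to max compression: mgh = ½kx²
x = √(2mgh/k) = √(2 × 7.07 × 9.81 × 9.29 / 1670) = 0.8784 m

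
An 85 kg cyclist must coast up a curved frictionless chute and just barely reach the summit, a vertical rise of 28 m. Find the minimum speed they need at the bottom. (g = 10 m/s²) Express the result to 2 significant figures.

v = 24 m/s

At the top they are momentarily at rest, so all KE converts to PE: ½mv² = mgh
v = √(2gh) = √(2 × 10 × 28) = 23.66 m/s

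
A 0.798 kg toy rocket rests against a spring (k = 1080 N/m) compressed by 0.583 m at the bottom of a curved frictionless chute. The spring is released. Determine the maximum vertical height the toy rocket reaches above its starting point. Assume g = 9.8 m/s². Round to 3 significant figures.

h = 23.5 m

Energy conservation from release to the highest point: ½kx² = mgh
h = kx²/(2mg) = (1080)(0.583)²/(2 × 0.798 × 9.8) = 23.47 m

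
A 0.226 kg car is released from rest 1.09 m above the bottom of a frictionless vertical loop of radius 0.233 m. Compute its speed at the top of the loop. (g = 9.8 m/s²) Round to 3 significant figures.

Energy conservation: mgh = ½mv_top² + mg(2r)
v_top² = 2g(h − 2r) = 2(9.8)(1.09 − 0.4660) = 12.23
v_top = 3.497 m/s

v = 3.50 m/s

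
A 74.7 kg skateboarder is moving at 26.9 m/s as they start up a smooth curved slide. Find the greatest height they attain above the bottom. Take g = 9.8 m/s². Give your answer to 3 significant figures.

Setting KE at the bottom equal to PE gained: ½mv² = mgh
h = v²/(2g) = 26.9²/(2 × 9.8) = 36.92 m

h = 36.9 m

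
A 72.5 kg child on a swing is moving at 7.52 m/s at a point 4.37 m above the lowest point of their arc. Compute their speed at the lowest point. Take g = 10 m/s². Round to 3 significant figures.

v = 12.0 m/s

Energy conservation between the two points: ½mv₀² + mgh = ½mv²
The mass cancels from both sides.
v² = v₀² + 2gh = (7.52)² + 2(10)(4.37) = 143.95
v = √143.95 = 12.00 m/s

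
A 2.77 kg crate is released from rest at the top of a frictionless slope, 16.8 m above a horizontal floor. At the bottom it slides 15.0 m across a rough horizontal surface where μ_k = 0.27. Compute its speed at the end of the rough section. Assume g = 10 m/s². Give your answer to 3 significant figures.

v = 16.0 m/s

Energy at the top = energy at the end + work done against friction:
mgh = ½mv² + μ_k m g d
W_f = μ_k mg d = (0.27)(2.77)(10)(15.0) = 112.2 J
½mv² = mgh − W_f = 465.36 − 112.2 = 353.17 J
v = √(2 × 353.17/2.77) = 15.97 m/s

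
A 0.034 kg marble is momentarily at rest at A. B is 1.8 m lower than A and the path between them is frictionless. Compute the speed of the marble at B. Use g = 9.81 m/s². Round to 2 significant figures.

v = 5.9 m/s

By conservation of mechanical energy, mgh = ½mv²
v = √(2gh) = √(2 × 9.81 × 1.8) = √35.316 = 5.943 m/s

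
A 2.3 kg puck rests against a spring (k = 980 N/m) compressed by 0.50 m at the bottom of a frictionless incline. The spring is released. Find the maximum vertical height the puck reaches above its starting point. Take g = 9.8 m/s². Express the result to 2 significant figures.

h = 5.4 m

All spring PE becomes gravitational PE at the highest point: ½kx² = mgh
h = kx²/(2mg) = (980)(0.50)²/(2 × 2.3 × 9.8) = 5.435 m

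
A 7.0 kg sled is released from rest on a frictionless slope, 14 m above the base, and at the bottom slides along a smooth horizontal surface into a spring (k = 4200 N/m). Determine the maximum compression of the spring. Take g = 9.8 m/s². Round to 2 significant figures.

Energy conservation (no friction) from release to max compression: mgh = ½kx²
x = √(2mgh/k) = √(2 × 7.0 × 9.8 × 14 / 4200) = 0.6763 m

x = 0.68 m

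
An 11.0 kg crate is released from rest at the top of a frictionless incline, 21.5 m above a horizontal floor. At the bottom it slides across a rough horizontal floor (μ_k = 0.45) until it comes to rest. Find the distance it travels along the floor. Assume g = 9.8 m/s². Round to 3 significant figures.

d = 47.8 m

Energy at the top = energy at the end + work done against friction:
At rest all PE has been dissipated by friction: mgh = μ_k m g d
d = h/μ_k = 21.5/0.45 = 47.78 m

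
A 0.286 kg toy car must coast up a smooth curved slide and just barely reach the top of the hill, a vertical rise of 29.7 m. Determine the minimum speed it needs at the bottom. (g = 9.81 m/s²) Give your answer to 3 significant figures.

v = 24.1 m/s

At the top it is momentarily at rest, so all KE converts to PE: ½mv² = mgh
v = √(2gh) = √(2 × 9.81 × 29.7) = 24.14 m/s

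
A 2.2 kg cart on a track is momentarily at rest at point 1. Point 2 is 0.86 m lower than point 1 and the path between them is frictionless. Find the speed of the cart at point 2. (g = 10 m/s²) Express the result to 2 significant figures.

v = 4.1 m/s

By conservation of mechanical energy, mgh = ½mv²
v = √(2gh) = √(2 × 10 × 0.86) = √17.200 = 4.147 m/s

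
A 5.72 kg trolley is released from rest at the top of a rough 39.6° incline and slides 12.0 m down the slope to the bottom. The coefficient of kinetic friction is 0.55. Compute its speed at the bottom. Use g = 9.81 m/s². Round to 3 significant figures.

Taking the bottom as reference, mgh = ½mv² + μ_k N L with h = L sinθ, N = mg cosθ:
mgh = mgL sinθ = (5.72)(9.81)(12.0)sin39.6° = 429.21 J
W_f = μ_k mg cosθ · L = (0.55)(5.72)(9.81)cos39.6°·12.0 = 285.4 J
½mv² = 429.21 − 285.4 = 143.86 J
v = √(2 × 143.86/5.72) = 7.092 m/s

v = 7.09 m/s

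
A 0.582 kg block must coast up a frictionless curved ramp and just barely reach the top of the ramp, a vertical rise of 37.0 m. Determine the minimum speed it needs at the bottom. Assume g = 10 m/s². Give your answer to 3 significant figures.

At the top it is momentarily at rest, so all KE converts to PE: ½mv² = mgh
v = √(2gh) = √(2 × 10 × 37.0) = 27.20 m/s

v = 27.2 m/s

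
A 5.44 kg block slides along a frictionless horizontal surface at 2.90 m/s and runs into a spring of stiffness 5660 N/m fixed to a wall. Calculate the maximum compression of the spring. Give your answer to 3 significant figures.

x = 0.0899 m

All KE is stored as spring PE at maximum compression: ½mv² = ½kx²
x = v√(m/k) = 2.90 × √(5.44/5660) = 0.08991 m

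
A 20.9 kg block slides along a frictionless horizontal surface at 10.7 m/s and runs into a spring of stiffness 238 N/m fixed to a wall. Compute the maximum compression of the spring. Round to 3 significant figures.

All KE is stored as spring PE at maximum compression: ½mv² = ½kx²
x = v√(m/k) = 10.7 × √(20.9/238) = 3.171 m

x = 3.17 m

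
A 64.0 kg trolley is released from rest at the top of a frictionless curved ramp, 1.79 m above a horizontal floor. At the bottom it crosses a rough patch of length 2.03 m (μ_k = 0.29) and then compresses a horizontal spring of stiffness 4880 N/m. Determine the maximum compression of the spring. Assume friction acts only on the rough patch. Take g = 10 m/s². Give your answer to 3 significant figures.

Initial energy: E₁ = mgh = (64.0)(10)(1.79) = 1145.6 J
Friction removes W_f = μ_k mg d = (0.29)(64.0)(10)(2.03) = 376.8 J
Energy reaching the spring: E = 1145.6 − 376.8 = 768.83 J
At max compression ½kx² = E ⇒ x = √(2E/k) = √(2 × 768.83/4880) = 0.5613 m

x = 0.561 m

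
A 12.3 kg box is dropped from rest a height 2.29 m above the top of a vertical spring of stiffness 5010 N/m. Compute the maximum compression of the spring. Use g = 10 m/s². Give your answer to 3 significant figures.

x = 0.361 m

Measuring PE from the top of the relaxed spring, at max compression the box has dropped H + x with zero KE, so:
mg(H + x) = ½kx²
½(5010)x² − (12.3)(10)x − (12.3)(10)(2.29) = 0
2505x² − 123.0x − 281.7 = 0
x = [123.0 + √(15129 + 2.8223e+06)]/(2 × 2505) = 0.3608 m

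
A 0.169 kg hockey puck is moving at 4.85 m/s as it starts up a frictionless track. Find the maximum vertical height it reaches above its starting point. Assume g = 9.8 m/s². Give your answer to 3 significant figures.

h = 1.20 m

Setting KE at the bottom equal to PE gained: ½mv² = mgh
h = v²/(2g) = 4.85²/(2 × 9.8) = 1.200 m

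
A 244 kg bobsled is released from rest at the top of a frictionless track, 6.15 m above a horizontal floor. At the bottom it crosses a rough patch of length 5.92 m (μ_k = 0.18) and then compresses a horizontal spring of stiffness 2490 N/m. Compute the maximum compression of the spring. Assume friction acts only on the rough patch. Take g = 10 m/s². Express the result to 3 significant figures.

x = 3.16 m

Initial energy: E₁ = mgh = (244)(10)(6.15) = 15006 J
Friction removes W_f = μ_k mg d = (0.18)(244)(10)(5.92) = 2600 J
Energy reaching the spring: E = 15006 − 2600 = 12406 J
At max compression ½kx² = E ⇒ x = √(2E/k) = √(2 × 12406/2490) = 3.157 m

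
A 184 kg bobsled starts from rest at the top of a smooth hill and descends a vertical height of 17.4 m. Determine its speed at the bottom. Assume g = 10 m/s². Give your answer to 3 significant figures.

v = 18.7 m/s

Equating total energy at the two states: mgh = ½mv²
v = √(2gh) = √(2 × 10 × 17.4) = √348.00 = 18.65 m/s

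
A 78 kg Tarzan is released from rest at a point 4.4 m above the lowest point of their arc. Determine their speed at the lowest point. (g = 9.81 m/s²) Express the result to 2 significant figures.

v = 9.3 m/s

Equating total energy at the two states: mgh = ½mv²
The mass cancels from both sides.
v = √(2gh) = √(2 × 9.81 × 4.4) = √86.328 = 9.291 m/s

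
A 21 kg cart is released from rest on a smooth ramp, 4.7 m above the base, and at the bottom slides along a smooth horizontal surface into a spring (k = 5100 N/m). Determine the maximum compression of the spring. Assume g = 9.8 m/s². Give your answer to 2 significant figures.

At max compression the cart is momentarily at rest: mgh = ½kx²
x = √(2mgh/k) = √(2 × 21 × 9.8 × 4.7 / 5100) = 0.6159 m

x = 0.62 m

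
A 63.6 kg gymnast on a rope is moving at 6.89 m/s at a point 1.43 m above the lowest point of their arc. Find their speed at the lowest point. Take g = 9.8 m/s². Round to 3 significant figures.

By conservation of mechanical energy, ½mv₀² + mgh = ½mv²
The mass cancels from both sides.
v² = v₀² + 2gh = (6.89)² + 2(9.8)(1.43) = 75.500
v = √75.500 = 8.689 m/s

v = 8.69 m/s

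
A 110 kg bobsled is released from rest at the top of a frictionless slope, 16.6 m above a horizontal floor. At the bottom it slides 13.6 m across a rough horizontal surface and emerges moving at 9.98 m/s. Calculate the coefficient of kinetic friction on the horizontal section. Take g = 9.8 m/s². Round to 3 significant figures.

Energy at the top = energy at the end + work done against friction:
mgh = ½mv² + μ_k m g d
mgh = 17895 J; ½mv² = 5478.0 J
W_f = 17895 − 5478.0 = 12417 J
μ_k = W_f/(mg·d) = 12417/(1078 × 13.6) = 0.8469

μ_k = 0.847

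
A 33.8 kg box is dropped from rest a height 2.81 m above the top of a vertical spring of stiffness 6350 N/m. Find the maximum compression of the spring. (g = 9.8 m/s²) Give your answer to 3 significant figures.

x = 0.596 m

Take the reference level at the top of the uncompressed spring. At max compression the box has fallen H + x and is momentarily at rest:
mg(H + x) = ½kx²
½(6350)x² − (33.8)(9.8)x − (33.8)(9.8)(2.81) = 0
3175x² − 331.2x − 930.8 = 0
x = [331.2 + √(109720 + 1.1821e+07)]/(2 × 3175) = 0.5961 m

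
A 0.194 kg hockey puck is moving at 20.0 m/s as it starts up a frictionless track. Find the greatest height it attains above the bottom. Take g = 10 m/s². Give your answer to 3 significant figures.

h = 20.0 m

Setting KE at the bottom equal to PE gained: ½mv² = mgh
h = v²/(2g) = 20.0²/(2 × 10) = 20.00 m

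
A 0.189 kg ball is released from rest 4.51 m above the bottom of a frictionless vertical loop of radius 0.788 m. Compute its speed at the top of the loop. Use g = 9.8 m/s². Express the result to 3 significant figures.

Energy conservation: mgh = ½mv_top² + mg(2r)
v_top² = 2g(h − 2r) = 2(9.8)(4.51 − 1.576) = 57.51
v_top = 7.583 m/s

v = 7.58 m/s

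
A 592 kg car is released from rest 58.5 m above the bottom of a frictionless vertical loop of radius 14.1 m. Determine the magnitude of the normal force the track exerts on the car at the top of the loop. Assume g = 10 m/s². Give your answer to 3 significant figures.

Energy from release to top (height 2r): mgh = ½mv_top² + mg(2r)
v_top² = 2g(h − 2r) = 2(10)(58.5 − 28.20) = 606.00 m²/s²
At the top, both N and weight point toward the centre: N + mg = mv_top²/r
N = m(v_top²/r − g) = 592(606.00/14.1 − 10) = 19523 N

N = 19500 N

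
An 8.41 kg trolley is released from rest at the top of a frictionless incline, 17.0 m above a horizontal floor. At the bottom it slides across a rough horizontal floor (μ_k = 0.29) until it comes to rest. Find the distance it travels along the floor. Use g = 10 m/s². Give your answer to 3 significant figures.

d = 58.6 m

Energy bookkeeping (friction removes W_f = μ_k N d):
At rest all PE has been dissipated by friction: mgh = μ_k m g d
d = h/μ_k = 17.0/0.29 = 58.62 m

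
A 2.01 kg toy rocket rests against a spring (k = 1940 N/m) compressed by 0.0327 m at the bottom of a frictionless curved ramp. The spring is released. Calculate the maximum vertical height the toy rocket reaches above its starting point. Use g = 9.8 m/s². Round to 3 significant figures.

h = 0.0527 m

All spring PE becomes gravitational PE at the highest point: ½kx² = mgh
h = kx²/(2mg) = (1940)(0.0327)²/(2 × 2.01 × 9.8) = 0.05266 m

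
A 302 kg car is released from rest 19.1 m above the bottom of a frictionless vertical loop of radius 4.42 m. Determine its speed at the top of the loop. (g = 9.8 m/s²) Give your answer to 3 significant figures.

v = 14.2 m/s

Energy conservation: mgh = ½mv_top² + mg(2r)
v_top² = 2g(h − 2r) = 2(9.8)(19.1 − 8.840) = 201.1
v_top = 14.18 m/s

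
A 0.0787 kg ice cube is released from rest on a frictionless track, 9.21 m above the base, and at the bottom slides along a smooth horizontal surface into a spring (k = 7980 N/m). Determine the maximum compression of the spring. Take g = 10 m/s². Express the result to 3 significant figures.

At max compression the cube is momentarily at rest: mgh = ½kx²
x = √(2mgh/k) = √(2 × 0.0787 × 10 × 9.21 / 7980) = 0.04262 m

x = 0.0426 m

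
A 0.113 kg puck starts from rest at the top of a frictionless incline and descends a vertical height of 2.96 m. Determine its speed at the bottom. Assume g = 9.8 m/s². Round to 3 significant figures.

v = 7.62 m/s

Energy conservation between the two points: mgh = ½mv²
v = √(2gh) = √(2 × 9.8 × 2.96) = √58.016 = 7.617 m/s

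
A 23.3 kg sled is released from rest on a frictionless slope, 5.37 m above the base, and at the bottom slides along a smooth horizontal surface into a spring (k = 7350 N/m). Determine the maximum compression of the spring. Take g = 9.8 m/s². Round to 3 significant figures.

x = 0.578 m

Gravitational PE at the top equals spring PE at max compression: mgh = ½kx²
x = √(2mgh/k) = √(2 × 23.3 × 9.8 × 5.37 / 7350) = 0.5776 m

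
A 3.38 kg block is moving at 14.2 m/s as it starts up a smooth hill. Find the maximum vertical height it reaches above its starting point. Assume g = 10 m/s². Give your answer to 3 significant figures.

Setting KE at the bottom equal to PE gained: ½mv² = mgh
h = v²/(2g) = 14.2²/(2 × 10) = 10.08 m

h = 10.1 m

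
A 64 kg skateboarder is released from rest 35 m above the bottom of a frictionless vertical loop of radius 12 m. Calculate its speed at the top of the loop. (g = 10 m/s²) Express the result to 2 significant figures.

Energy conservation: mgh = ½mv_top² + mg(2r)
v_top² = 2g(h − 2r) = 2(10)(35 − 24.00) = 220.0
v_top = 14.83 m/s

v = 15 m/s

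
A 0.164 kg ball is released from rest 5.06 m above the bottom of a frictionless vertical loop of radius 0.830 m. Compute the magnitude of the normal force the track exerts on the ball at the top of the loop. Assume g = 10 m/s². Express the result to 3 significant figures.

N = 11.8 N

Energy from release to top (height 2r): mgh = ½mv_top² + mg(2r)
v_top² = 2g(h − 2r) = 2(10)(5.06 − 1.660) = 68.000 m²/s²
At the top, both N and weight point toward the centre: N + mg = mv_top²/r
N = m(v_top²/r − g) = 0.164(68.000/0.830 − 10) = 11.80 N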